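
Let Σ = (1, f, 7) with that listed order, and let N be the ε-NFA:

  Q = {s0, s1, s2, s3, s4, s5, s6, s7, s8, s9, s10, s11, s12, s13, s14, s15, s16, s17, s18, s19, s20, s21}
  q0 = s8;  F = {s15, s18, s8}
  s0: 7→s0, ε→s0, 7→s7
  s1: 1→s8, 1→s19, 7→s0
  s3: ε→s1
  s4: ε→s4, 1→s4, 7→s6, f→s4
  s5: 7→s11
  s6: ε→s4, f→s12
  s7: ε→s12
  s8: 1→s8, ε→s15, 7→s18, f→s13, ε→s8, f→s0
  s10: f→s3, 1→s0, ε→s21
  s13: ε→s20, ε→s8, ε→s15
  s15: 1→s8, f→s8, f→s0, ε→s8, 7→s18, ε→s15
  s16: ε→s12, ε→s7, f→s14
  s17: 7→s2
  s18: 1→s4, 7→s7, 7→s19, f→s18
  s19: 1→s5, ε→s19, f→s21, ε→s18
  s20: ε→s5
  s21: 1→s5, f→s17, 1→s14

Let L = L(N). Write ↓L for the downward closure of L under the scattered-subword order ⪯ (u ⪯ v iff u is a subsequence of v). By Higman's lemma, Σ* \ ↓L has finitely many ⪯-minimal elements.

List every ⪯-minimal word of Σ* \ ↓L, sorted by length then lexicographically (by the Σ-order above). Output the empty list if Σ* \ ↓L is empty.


|Q|=22, |F|=3, |δ|=49 (18 ε).
min D↑ (3 st, q0=0, F={2}): 0:1→0,f→0,7→1 1:1→2,f→1,7→1 2:1→2,f→2,7→2.
'71': |S_i|=[17, 13, 6] end={s11,s12,s14,s4,s5,s6} ∉↓L; 2/2 deletions ∈↓L.
1 words, ⪯-incomp.

min(Σ*\↓L) = [71].


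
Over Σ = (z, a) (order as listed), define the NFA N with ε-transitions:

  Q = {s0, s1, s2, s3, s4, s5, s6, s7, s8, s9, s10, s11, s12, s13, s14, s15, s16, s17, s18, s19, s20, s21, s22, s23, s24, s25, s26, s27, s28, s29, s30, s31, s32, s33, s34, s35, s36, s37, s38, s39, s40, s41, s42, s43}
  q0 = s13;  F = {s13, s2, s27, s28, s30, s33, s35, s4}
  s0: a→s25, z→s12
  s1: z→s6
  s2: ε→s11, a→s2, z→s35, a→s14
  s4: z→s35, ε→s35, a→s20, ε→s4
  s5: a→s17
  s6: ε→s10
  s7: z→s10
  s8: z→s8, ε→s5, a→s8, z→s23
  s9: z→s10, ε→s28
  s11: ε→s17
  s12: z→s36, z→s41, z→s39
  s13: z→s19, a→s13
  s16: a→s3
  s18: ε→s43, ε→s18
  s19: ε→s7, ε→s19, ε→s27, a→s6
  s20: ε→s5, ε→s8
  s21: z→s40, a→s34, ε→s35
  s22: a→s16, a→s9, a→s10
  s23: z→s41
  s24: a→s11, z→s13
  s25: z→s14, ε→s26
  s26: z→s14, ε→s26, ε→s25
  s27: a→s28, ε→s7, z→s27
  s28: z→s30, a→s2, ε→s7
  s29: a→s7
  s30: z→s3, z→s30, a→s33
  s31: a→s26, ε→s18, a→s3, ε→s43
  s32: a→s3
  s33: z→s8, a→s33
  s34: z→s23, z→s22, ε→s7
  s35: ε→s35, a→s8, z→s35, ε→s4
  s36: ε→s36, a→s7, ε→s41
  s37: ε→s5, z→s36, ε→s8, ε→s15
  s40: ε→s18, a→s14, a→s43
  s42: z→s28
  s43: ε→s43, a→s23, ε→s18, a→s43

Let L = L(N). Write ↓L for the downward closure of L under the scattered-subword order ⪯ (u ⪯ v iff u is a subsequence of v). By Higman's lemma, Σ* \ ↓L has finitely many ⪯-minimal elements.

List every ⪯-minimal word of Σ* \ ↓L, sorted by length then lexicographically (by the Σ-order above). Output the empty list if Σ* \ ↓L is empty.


A = [zazaz, zaaza].

|Q|=44, |F|=8, |δ|=88 (33 ε).
min D↑ (8 st, q0=0, F={7}): 0:z→1,a→0 1:z→1,a→2 2:z→3,a→4 3:z→3,a→5 4:z→6,a→4 5:z→7,a→5 6:z→6,a→7 7:z→7,a→7 [Hopcroft].
'zazaz': |S_i|=[21, 20, 18, 12, 7, 5] end={s17,s23,s41,s5,s8} ∉↓L; 5/5 deletions ∈↓L.
'zaaza': |S_i|=[21, 20, 18, 12, 8, 6] end={s17,s20,s23,s41,s5,s8} ∉↓L; 5/5 single-dels accept.
2 obstructions.


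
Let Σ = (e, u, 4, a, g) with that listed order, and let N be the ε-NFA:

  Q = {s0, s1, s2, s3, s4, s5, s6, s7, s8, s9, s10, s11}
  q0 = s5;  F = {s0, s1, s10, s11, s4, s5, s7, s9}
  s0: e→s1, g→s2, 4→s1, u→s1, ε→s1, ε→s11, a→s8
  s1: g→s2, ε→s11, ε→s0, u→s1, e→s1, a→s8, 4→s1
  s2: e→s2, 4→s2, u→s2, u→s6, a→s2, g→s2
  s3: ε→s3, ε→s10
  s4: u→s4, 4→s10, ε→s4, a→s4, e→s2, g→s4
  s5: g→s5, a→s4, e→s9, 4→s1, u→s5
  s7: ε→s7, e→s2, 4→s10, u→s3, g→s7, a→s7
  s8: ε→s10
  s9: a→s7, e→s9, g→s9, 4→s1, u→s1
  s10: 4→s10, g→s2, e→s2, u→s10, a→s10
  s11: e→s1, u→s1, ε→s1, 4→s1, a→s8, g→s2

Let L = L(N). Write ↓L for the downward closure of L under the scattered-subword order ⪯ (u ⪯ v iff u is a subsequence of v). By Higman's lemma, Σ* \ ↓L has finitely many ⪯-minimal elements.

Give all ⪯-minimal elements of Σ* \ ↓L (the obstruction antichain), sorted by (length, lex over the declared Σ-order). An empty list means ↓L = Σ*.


|Q|=12, |F|=8, |δ|=56 (10 ε).
min D↑ (7 st, q0=0, F={6}): 0:e→1,u→0,4→2,a→3,g→0 1:e→1,u→2,4→2,a→4,g→1 2:e→2,u→2,4→2,a→5,g→6 3:e→6,u→3,4→5,a→3,g→3 4:e→6,u→5,4→5,a→4,g→4 5:e→6,u→5,4→5,a→5,g→6 6:e→6,u→6,4→6,a→6,g→6 (ε-aug+det+¬).
'4g': |S_i|=[12, 7, 2] end={s2,s6} — reject; 2/2 single-dels accept.
'ae': run [12, 7, 2] end={s2,s6} ∉↓L; 2/2 del acc.
'eug': N↓-sim [12, 10, 8, 2] end={s2,s6} ∉↓L; 3/3 del acc.
3 minimals (antichain).

Antichain: [4g, ae, eug].


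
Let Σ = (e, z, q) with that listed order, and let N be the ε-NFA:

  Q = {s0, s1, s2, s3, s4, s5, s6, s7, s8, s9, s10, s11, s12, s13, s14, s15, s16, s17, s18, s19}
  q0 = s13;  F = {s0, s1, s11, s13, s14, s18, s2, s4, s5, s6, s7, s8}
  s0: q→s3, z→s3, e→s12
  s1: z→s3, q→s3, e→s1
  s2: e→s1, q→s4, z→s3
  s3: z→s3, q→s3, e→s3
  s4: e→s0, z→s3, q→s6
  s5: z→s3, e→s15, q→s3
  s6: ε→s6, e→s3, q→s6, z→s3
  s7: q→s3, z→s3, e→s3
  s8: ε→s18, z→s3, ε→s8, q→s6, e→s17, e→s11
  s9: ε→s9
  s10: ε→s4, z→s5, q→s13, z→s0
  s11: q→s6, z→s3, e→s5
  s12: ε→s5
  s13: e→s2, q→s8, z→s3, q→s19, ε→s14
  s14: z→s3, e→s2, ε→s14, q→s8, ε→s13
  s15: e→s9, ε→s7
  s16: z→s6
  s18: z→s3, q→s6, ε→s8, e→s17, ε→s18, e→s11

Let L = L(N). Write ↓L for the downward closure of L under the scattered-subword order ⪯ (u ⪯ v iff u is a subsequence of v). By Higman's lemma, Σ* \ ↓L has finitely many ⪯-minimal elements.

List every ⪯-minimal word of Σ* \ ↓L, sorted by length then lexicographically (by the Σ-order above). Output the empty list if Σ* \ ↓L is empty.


|Q|=20, |F|=12, |δ|=59 (12 ε).
min D↑ (11 st, q0=0, F={2}): 0:e→1,z→2,q→3 1:e→4,z→2,q→5 2:e→2,z→2,q→2 3:e→6,z→2,q→7 4:e→4,z→2,q→2 5:e→8,z→2,q→7 6:e→9,z→2,q→7 7:e→2,z→2,q→7 8:e→9,z→2,q→2 9:e→10,z→2,q→2 10:e→2,z→2,q→2 (ε-aug+det+¬).
'z': |S_i|=[18, 1] end={s3} rej; 1/1 deletions ∈↓L.
'eeq': N↓-sim [18, 13, 8, 1] end={s3} ∉↓L; 3/3 single-dels accept.
'qqe': run [18, 14, 2, 1] end={s3} ∉↓L; 3/3 deletions ∈↓L.
'qeeee': |S_i|=[18, 14, 10, 6, 4, 2] end={s3,s9} — reject; 5/5 deletions ∈↓L.
4 obstructions.

min(Σ*\↓L) = [z, eeq, qqe, qeeee].


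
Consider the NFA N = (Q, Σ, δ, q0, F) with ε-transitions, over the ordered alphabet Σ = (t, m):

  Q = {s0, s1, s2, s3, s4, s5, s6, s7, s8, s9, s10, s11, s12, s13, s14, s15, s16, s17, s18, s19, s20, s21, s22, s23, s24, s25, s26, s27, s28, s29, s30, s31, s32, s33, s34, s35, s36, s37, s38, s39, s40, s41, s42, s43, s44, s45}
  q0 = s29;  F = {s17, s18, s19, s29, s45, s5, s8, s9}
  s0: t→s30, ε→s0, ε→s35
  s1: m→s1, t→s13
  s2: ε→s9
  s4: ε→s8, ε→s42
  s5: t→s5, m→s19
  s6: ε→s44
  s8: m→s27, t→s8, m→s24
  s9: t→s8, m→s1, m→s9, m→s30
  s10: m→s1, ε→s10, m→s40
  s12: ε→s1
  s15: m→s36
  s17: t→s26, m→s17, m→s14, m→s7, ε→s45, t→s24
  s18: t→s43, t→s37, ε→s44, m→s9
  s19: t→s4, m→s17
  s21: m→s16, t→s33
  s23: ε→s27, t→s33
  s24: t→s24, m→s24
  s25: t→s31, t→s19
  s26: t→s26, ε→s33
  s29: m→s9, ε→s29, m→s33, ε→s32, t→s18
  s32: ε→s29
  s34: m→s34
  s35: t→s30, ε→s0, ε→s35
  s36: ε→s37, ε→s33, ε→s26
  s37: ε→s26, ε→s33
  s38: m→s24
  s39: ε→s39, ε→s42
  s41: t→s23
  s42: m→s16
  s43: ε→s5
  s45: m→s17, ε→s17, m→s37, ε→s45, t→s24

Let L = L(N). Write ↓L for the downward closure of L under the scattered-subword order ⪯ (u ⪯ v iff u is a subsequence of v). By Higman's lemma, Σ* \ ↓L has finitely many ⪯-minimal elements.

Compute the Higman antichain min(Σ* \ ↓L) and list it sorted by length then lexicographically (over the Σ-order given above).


|Q|=46, |F|=8, |δ|=71 (27 ε).
min D↑ (8 st, q0=0, F={6}): 0:t→1,m→2 1:t→3,m→2 2:t→4,m→2 3:t→3,m→5 4:t→4,m→6 5:t→4,m→7 6:t→6,m→6 7:t→6,m→7.
'mtm': run [24, 18, 9, 3] end={s16,s24,s27} rej; 3/3 deletions ∈↓L.
'ttmmt': run [24, 22, 17, 14, 10, 3] end={s24,s26,s33} rej; 5/5 single-dels accept.
2 words, ⪯-incomp.

A = [mtm, ttmmt].


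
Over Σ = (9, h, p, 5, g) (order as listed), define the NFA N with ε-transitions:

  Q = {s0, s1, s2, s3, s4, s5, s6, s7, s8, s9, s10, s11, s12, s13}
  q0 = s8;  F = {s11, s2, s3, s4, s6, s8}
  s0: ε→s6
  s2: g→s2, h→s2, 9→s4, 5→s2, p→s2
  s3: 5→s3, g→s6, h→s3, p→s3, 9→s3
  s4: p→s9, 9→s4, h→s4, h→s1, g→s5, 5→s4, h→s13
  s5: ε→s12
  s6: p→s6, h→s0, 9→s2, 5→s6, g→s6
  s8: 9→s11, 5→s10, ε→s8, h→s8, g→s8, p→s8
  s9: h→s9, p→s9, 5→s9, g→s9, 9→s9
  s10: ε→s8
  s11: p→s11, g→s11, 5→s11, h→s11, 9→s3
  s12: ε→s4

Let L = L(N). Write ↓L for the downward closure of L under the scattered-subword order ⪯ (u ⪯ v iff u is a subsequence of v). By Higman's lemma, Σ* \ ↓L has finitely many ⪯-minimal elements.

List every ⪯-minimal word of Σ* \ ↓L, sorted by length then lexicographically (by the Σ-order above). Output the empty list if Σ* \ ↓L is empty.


min(Σ*\↓L) = [99g99p].

|Q|=14, |F|=6, |δ|=42 (5 ε).
min D↑ (7 st, q0=0, F={6}): 0:9→1,h→0,p→0,5→0,g→0 1:9→2,h→1,p→1,5→1,g→1 2:9→2,h→2,p→2,5→2,g→3 3:9→4,h→3,p→3,5→3,g→3 4:9→5,h→4,p→4,5→4,g→4 5:9→5,h→5,p→6,5→5,g→5 6:9→6,h→6,p→6,5→6,g→6.
'99g99p': run [13, 11, 10, 9, 7, 6, 1] end={s9} rej; 6/6 single-dels accept.
1 minimals (antichain).


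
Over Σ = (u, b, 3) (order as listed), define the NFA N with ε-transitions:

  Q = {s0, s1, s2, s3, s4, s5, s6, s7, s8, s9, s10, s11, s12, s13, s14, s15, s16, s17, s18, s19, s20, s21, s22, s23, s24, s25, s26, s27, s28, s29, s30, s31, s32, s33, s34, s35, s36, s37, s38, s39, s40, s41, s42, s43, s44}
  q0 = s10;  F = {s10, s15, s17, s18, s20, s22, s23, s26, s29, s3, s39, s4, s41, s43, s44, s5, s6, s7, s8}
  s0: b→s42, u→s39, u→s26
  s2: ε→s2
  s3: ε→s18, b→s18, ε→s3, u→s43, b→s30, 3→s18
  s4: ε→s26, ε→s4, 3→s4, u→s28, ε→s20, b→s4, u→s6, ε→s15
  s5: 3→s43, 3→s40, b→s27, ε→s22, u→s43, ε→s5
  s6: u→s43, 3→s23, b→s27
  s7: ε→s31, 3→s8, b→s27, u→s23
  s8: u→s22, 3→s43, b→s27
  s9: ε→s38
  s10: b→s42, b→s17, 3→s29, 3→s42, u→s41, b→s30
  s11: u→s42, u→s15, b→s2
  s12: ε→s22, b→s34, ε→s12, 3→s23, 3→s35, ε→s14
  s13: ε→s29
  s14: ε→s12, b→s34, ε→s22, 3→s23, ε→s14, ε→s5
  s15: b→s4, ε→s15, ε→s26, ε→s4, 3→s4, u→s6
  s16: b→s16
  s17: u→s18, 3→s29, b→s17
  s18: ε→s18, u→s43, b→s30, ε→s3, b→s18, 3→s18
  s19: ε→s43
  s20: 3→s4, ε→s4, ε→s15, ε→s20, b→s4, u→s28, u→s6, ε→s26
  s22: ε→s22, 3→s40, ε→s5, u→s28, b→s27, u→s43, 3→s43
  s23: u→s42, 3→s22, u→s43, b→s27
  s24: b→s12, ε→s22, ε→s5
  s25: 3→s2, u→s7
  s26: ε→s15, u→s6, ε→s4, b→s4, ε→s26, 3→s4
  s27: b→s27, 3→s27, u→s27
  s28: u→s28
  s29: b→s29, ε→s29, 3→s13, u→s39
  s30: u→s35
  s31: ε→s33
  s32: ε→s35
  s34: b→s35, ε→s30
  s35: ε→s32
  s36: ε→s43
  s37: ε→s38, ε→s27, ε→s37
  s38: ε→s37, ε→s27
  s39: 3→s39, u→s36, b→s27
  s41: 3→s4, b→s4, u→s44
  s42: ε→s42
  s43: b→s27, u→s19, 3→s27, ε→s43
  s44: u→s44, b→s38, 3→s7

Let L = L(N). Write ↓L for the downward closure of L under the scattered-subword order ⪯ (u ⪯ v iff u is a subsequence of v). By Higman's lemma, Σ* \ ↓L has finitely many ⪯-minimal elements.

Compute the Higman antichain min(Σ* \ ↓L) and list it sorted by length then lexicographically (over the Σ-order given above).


min(Σ*\↓L) = [uub, 3ub, buu3, 3uu3, uu3333].

|Q|=45, |F|=19, |δ|=138 (49 ε).
min D↑ (15 st, q0=0, F={8}): 0:u→1,b→2,3→3 1:u→4,b→5,3→5 2:u→6,b→2,3→3 3:u→7,b→3,3→3 4:u→4,b→8,3→9 5:u→10,b→5,3→5 6:u→11,b→6,3→6 7:u→11,b→8,3→7 8:u→8,b→8,3→8 9:u→12,b→8,3→13 10:u→11,b→8,3→12 11:u→11,b→8,3→8 12:u→11,b→8,3→14 13:u→14,b→8,3→11 14:u→11,b→8,3→11 [Hopcroft].
'uub': run [33, 29, 20, 3] end={s27,s37,s38} ∉↓L; 3/3 single-dels accept.
'3ub': |S_i|=[33, 27, 14, 1] end={s27} rej; 3/3 deletions ∈↓L.
'buu3': |S_i|=[33, 26, 17, 8, 1] end={s27} ∉↓L; 4/4 del acc.
'3uu3': |S_i|=[33, 27, 14, 6, 1] end={s27} ∉↓L; 4/4 deletions ∈↓L.
'uu3333': run [33, 29, 20, 13, 8, 4, 1] end={s27} rej; 6/6 del acc.
5 obstructions.


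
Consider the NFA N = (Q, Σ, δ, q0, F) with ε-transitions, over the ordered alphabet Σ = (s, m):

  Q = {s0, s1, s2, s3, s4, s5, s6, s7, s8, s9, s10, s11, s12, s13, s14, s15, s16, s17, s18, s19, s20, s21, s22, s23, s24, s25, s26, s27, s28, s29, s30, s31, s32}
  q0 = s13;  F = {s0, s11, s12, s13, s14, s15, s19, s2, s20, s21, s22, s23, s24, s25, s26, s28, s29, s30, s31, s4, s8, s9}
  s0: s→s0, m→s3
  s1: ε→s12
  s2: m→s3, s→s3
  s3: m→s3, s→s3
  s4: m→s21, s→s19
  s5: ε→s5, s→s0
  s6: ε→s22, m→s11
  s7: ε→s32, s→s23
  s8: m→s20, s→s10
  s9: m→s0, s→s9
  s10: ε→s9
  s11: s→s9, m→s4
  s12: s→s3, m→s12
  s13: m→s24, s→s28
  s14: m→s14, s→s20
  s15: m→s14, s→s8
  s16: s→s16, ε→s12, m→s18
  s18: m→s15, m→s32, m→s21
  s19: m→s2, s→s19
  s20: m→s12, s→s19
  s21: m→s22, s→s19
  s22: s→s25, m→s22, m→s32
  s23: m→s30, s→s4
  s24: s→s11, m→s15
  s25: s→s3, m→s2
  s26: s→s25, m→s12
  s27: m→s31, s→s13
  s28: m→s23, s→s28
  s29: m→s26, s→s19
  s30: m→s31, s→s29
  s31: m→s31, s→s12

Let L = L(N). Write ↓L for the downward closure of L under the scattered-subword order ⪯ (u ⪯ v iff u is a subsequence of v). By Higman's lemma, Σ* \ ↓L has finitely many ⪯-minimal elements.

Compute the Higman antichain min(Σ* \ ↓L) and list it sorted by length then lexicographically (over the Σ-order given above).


min(Σ*\↓L) = [mssmm, smssms, smmmss, msmsms, mmsmms, mmmsms].

|Q|=33, |F|=22, |δ|=63 (6 ε).
min D↑ (23 st, q0=0, F={21}): 0:s→1,m→2 1:s→1,m→3 2:s→4,m→5 3:s→6,m→7 4:s→8,m→6 5:s→9,m→10 6:s→11,m→12 7:s→13,m→14 8:s→8,m→15 9:s→8,m→16 10:s→16,m→10 11:s→11,m→17 12:s→11,m→18 13:s→11,m→19 14:s→20,m→14 15:s→15,m→21 16:s→11,m→20 17:s→21,m→21 18:s→22,m→18 19:s→22,m→20 20:s→21,m→20 21:s→21,m→21 22:s→21,m→17 (ε-aug+det+¬).
'mssmm': |S_i|=[25, 23, 17, 7, 3, 1] end={s3} — reject; 5/5 del acc.
'smssms': |S_i|=[25, 21, 16, 12, 5, 2, 1] end={s3} rej; 6/6 single-dels accept.
'smmmss': |S_i|=[25, 21, 16, 12, 8, 4, 1] end={s3} rej; 6/6 del acc.
'msmsms': N↓-sim [25, 23, 17, 12, 5, 2, 1] end={s3} ∉↓L; 6/6 del acc.
'mmsmms': |S_i|=[25, 23, 20, 12, 8, 3, 1] end={s3} rej; 6/6 del acc.
'mmmsms': run [25, 23, 20, 13, 7, 3, 1] end={s3} rej; 6/6 deletions ∈↓L.
6 words, ⪯-incomp.


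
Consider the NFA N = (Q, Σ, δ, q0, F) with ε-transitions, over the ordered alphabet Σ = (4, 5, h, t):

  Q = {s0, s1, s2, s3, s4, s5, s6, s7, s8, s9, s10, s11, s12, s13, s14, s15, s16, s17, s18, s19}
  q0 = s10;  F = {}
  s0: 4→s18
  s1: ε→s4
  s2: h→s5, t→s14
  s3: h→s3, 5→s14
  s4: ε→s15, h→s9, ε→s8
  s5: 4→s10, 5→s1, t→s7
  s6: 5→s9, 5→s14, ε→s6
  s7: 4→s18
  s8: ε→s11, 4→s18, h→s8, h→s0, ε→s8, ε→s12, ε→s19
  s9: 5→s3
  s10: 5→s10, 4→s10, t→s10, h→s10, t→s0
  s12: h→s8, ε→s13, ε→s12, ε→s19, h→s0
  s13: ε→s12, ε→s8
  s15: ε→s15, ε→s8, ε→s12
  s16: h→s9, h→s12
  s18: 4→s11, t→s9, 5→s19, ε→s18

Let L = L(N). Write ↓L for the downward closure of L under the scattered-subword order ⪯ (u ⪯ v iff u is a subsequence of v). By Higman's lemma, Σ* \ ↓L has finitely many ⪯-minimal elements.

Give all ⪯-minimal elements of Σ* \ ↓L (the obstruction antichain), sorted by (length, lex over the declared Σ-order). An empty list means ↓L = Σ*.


|Q|=20, |F|=0, |δ|=45 (17 ε).
min D↑ (1 st, q0=0, F={0}): 0:4→0,5→0,h→0,t→0 [Hopcroft].
ε ∈ L(D↑) ⇒ ↓L = ∅.

min(Σ*\↓L) = [ε].


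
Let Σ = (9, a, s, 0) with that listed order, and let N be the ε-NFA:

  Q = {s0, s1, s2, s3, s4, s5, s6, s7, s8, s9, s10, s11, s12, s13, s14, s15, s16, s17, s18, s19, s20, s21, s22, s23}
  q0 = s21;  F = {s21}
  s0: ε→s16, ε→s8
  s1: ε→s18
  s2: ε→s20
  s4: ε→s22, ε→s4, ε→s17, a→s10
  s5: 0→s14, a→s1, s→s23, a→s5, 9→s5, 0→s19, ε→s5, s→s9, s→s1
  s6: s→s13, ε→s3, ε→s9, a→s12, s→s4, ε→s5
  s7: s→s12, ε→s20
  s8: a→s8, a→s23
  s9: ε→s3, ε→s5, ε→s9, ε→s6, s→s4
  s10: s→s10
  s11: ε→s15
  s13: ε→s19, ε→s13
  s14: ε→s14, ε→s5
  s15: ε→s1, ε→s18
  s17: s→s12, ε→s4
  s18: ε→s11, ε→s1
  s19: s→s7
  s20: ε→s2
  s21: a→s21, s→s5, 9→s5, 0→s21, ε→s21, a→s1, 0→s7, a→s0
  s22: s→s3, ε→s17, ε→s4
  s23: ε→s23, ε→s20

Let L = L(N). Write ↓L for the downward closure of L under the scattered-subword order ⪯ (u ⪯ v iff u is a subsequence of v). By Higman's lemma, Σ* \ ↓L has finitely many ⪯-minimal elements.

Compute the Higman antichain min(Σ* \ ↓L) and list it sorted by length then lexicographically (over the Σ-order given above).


A = [9, s].

|Q|=24, |F|=1, |δ|=59 (32 ε).
min D↑ (2 st, q0=0, F={1}): 0:9→1,a→0,s→1,0→0 1:9→1,a→1,s→1,0→1 (ε-aug+det+¬).
'9': |S_i|=[24, 20] end={s1,s10,s11,s12,s13,s14,s15,s17,s18,s19,s2,s20,…} ∉↓L; 1/1 del acc.
's': |S_i|=[24, 20] end={s1,s10,s11,s12,s13,s14,s15,s17,s18,s19,s2,s20,…} — reject; 1/1 single-dels accept.
2 obstructions.


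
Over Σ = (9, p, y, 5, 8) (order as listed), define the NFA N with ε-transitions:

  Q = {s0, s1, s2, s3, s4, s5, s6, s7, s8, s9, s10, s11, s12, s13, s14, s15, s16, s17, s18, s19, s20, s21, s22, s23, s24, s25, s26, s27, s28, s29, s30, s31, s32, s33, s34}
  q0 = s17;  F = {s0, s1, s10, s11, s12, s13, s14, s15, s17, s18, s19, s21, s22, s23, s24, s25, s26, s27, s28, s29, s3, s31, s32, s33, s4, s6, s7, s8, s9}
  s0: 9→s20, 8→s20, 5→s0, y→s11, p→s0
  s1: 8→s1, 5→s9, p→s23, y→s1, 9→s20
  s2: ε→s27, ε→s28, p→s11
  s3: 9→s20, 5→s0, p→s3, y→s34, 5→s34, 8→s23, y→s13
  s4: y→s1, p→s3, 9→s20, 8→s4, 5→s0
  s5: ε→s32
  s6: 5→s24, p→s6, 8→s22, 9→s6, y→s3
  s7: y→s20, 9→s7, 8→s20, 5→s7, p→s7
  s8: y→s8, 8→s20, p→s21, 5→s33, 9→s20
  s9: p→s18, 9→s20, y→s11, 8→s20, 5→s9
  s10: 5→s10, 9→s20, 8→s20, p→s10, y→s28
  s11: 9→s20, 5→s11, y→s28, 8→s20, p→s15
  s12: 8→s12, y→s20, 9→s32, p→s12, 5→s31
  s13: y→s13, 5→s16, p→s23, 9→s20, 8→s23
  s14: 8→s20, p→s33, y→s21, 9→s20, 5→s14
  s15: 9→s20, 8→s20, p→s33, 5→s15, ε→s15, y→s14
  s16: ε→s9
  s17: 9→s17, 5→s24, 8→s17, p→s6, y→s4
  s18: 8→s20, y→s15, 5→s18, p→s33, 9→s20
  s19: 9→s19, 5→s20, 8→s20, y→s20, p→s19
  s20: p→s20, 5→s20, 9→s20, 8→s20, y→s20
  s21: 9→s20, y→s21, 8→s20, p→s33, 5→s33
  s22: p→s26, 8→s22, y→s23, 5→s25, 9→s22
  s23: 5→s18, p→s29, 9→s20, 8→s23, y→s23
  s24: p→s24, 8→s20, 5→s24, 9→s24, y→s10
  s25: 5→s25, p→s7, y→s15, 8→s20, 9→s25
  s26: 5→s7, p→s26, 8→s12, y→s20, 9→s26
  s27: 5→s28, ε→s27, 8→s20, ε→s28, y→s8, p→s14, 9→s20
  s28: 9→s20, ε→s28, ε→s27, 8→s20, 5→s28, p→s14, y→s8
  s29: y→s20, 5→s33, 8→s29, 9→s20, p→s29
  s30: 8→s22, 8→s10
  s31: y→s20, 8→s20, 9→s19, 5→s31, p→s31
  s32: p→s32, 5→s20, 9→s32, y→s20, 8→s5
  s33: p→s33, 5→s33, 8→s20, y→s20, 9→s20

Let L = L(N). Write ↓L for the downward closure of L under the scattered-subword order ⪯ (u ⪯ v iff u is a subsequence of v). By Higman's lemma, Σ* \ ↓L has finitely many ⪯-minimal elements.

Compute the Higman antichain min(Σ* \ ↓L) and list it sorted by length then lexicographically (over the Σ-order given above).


|Q|=35, |F|=29, |δ|=164 (9 ε).
min D↑ (29 st, q0=0, F={6}): 0:9→0,p→1,y→2,5→3,8→0 1:9→1,p→1,y→4,5→3,8→5 2:9→6,p→4,y→7,5→8,8→2 3:9→3,p→3,y→9,5→3,8→6 4:9→6,p→4,y→10,5→8,8→11 5:9→5,p→12,y→11,5→13,8→5 6:9→6,p→6,y→6,5→6,8→6 7:9→6,p→11,y→7,5→14,8→7 8:9→6,p→8,y→15,5→8,8→6 9:9→6,p→9,y→16,5→9,8→6 10:9→6,p→11,y→10,5→14,8→11 11:9→6,p→17,y→11,5→18,8→11 12:9→12,p→12,y→6,5→19,8→20 13:9→13,p→19,y→21,5→13,8→6 14:9→6,p→18,y→15,5→14,8→6 15:9→6,p→21,y→16,5→15,8→6 16:9→6,p→22,y→23,5→16,8→6 17:9→6,p→17,y→6,5→24,8→17 18:9→6,p→24,y→21,5→18,8→6 19:9→19,p→19,y→6,5→19,8→6 20:9→25,p→20,y→6,5→26,8→20 21:9→6,p→24,y→22,5→21,8→6 22:9→6,p→24,y→27,5→22,8→6 23:9→6,p→27,y→23,5→24,8→6 24:9→6,p→24,y→6,5→24,8→6 25:9→25,p→25,y→6,5→6,8→25 26:9→28,p→26,y→6,5→26,8→6 27:9→6,p→24,y→27,5→24,8→6 28:9→28,p→28,y→6,5→6,8→6 [Hopcroft].
'y9': run [33, 21, 1] end={s20} rej; 2/2 del acc.
'58': run [33, 20, 1] end={s20} rej; 2/2 del acc.
'p8py': |S_i|=[33, 30, 17, 10, 1] end={s20} ∉↓L; 4/4 del acc.
'yyppy': run [33, 21, 17, 8, 3, 1] end={s20} rej; 5/5 deletions ∈↓L.
'p8p895': run [33, 30, 17, 10, 8, 4, 1] end={s20} ∉↓L; 6/6 del acc.
'5yyy5y': N↓-sim [33, 20, 10, 7, 4, 2, 1] end={s20} rej; 6/6 del acc.
6 words, ⪯-incomp.

min(Σ*\↓L) = [y9, 58, p8py, yyppy, p8p895, 5yyy5y].


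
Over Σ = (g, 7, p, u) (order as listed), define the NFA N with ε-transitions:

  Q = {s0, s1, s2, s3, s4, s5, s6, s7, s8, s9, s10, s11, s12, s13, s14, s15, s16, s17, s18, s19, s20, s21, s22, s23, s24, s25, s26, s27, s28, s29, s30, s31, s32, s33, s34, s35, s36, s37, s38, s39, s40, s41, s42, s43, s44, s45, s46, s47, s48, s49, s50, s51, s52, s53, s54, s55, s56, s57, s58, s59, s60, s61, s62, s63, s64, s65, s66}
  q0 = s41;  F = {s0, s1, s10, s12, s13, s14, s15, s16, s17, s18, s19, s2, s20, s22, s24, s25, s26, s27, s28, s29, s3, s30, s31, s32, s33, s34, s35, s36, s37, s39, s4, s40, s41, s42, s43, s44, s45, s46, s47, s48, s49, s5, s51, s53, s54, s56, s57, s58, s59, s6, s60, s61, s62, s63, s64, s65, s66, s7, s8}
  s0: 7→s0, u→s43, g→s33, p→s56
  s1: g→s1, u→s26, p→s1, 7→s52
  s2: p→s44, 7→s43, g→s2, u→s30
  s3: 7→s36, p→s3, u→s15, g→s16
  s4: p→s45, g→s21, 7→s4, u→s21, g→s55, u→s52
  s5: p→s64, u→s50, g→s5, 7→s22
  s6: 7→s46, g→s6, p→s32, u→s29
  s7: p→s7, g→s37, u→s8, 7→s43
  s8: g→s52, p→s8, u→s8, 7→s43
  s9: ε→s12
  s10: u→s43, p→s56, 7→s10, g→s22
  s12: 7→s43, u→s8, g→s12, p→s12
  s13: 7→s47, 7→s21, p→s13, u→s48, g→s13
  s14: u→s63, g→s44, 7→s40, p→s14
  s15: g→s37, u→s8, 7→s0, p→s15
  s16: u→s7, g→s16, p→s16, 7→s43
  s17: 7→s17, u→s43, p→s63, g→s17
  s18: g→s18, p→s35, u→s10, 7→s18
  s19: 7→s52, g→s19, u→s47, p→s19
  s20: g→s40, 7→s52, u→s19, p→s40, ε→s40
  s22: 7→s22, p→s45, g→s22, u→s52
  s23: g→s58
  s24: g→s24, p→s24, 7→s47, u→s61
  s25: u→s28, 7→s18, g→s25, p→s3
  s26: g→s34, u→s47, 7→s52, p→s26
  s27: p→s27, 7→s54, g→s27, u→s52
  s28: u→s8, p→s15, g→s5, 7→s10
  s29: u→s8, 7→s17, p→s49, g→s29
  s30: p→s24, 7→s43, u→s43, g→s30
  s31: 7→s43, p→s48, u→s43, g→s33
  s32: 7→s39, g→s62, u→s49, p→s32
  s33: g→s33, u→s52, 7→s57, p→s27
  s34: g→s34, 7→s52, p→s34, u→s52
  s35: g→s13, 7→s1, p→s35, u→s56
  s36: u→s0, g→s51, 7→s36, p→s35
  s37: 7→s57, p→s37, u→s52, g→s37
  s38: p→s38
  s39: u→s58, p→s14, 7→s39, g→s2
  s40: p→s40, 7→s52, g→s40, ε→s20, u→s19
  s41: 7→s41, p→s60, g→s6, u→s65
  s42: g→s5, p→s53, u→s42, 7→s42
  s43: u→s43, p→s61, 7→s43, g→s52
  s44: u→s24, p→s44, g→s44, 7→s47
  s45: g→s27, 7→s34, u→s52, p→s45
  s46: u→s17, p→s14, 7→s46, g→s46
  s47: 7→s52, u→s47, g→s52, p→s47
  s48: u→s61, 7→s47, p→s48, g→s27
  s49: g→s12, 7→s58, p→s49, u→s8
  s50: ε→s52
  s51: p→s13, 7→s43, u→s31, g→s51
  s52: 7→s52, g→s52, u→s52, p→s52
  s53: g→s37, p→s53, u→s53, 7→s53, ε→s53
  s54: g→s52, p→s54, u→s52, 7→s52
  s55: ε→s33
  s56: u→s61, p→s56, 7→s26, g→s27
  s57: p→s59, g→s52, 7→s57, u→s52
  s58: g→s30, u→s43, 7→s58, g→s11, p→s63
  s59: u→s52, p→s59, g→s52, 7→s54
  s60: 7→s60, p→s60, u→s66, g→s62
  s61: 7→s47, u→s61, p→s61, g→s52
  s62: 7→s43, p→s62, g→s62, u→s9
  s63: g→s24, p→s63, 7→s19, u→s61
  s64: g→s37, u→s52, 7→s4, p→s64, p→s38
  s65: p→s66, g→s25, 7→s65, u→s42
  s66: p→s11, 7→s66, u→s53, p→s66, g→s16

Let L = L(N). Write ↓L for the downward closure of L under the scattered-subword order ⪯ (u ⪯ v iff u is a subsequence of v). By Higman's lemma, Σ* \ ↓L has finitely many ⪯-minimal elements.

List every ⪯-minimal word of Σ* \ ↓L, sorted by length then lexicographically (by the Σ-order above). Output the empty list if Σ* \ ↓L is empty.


A = [guug, pg7g, uugu, g7p77].

|Q|=67, |F|=59, |δ|=254 (6 ε).
min D↑ (59 st, q0=0, F={29}): 0:g→1,7→0,p→2,u→3 1:g→1,7→4,p→5,u→6 2:g→7,7→2,p→2,u→8 3:g→9,7→3,p→8,u→10 4:g→4,7→4,p→11,u→12 5:g→7,7→13,p→5,u→14 6:g→6,7→12,p→14,u→15 7:g→7,7→16,p→7,u→17 8:g→18,7→8,p→8,u→19 9:g→9,7→20,p→21,u→22 10:g→23,7→10,p→19,u→10 11:g→24,7→25,p→11,u→26 12:g→12,7→12,p→26,u→16 13:g→27,7→13,p→11,u→28 14:g→17,7→28,p→14,u→15 15:g→29,7→16,p→15,u→15 16:g→29,7→16,p→30,u→16 17:g→17,7→16,p→17,u→15 18:g→18,7→16,p→18,u→31 19:g→32,7→19,p→19,u→19 20:g→20,7→20,p→33,u→34 21:g→18,7→35,p→21,u→36 22:g→23,7→34,p→36,u→15 23:g→23,7→37,p→38,u→29 24:g→24,7→39,p→24,u→40 25:g→25,7→29,p→25,u→41 26:g→40,7→41,p→26,u→30 27:g→27,7→16,p→24,u→42 28:g→42,7→28,p→26,u→16 29:g→29,7→29,p→29,u→29 30:g→29,7→39,p→30,u→30 31:g→32,7→16,p→31,u→15 32:g→32,7→43,p→32,u→29 33:g→44,7→45,p→33,u→46 34:g→37,7→34,p→46,u→16 35:g→47,7→35,p→33,u→48 36:g→32,7→48,p→36,u→15 37:g→37,7→37,p→49,u→29 38:g→32,7→50,p→38,u→29 39:g→29,7→29,p→39,u→39 40:g→40,7→39,p→40,u→30 41:g→41,7→29,p→41,u→39 42:g→42,7→16,p→40,u→16 43:g→29,7→43,p→51,u→29 44:g→44,7→39,p→44,u→52 45:g→45,7→29,p→45,u→53 46:g→54,7→53,p→46,u→30 47:g→47,7→16,p→44,u→55 48:g→56,7→48,p→46,u→16 49:g→54,7→57,p→49,u→29 50:g→56,7→50,p→49,u→29 51:g→29,7→58,p→51,u→29 52:g→54,7→39,p→52,u→30 53:g→57,7→29,p→53,u→39 54:g→54,7→58,p→54,u→29 55:g→56,7→16,p→52,u→16 56:g→56,7→43,p→54,u→29 57:g→57,7→29,p→57,u→29 58:g→29,7→29,p→58,u→29 (ε-aug+det+¬).
'guug': run [66, 60, 41, 7, 1] end={s52} — reject; 4/4 single-dels accept.
'pg7g': run [66, 52, 33, 8, 1] end={s52} — reject; 4/4 deletions ∈↓L.
'uugu': |S_i|=[66, 54, 32, 17, 3] end={s21,s50,s52} — reject; 4/4 single-dels accept.
'g7p77': run [66, 60, 41, 22, 10, 1] end={s52} — reject; 5/5 deletions ∈↓L.
4 obstructions.


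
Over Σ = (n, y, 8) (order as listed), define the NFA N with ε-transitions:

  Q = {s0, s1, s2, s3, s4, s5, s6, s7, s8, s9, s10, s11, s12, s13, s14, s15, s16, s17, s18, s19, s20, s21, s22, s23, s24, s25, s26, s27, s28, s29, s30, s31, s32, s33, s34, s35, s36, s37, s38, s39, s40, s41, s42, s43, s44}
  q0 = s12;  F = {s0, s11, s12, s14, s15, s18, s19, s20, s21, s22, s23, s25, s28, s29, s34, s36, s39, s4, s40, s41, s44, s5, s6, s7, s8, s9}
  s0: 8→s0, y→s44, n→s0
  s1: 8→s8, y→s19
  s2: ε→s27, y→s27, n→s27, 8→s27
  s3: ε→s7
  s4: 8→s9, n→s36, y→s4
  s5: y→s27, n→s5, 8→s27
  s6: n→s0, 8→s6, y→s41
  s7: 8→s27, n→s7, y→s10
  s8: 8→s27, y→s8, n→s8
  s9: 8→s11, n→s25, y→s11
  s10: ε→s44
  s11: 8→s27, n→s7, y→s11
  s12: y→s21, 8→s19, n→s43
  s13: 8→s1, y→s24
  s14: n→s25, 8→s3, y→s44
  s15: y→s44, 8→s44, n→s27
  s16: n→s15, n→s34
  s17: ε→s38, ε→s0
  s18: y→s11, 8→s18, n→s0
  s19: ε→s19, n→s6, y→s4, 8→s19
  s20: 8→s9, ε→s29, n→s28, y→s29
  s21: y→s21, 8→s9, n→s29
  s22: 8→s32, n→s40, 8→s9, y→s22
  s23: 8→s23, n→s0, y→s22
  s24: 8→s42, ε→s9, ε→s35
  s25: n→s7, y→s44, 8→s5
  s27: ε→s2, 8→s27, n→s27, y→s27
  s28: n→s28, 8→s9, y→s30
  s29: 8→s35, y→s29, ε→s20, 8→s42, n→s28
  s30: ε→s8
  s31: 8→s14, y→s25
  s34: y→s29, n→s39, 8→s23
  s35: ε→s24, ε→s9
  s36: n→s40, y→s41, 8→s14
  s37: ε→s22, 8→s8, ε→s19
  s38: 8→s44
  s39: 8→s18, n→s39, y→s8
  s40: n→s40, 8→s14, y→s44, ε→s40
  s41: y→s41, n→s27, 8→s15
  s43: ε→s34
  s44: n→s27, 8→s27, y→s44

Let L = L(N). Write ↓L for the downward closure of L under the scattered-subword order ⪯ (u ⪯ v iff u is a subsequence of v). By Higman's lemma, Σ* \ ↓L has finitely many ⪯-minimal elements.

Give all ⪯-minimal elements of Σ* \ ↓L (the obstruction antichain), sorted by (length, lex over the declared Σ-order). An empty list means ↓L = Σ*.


A = [nny8, y8y8, y888, 8nyn, y8nn8, y8n8y].

|Q|=45, |F|=26, |δ|=115 (18 ε).
min D↑ (26 st, q0=0, F={19}): 0:n→1,y→2,8→3 1:n→4,y→5,8→6 2:n→5,y→2,8→7 3:n→8,y→9,8→3 4:n→4,y→10,8→11 5:n→12,y→5,8→7 6:n→13,y→14,8→6 7:n→15,y→16,8→16 8:n→13,y→17,8→8 9:n→18,y→9,8→7 10:n→10,y→10,8→19 11:n→13,y→16,8→11 12:n→12,y→10,8→7 13:n→13,y→20,8→13 14:n→21,y→14,8→7 15:n→22,y→20,8→23 16:n→22,y→16,8→19 17:n→19,y→17,8→24 18:n→21,y→17,8→25 19:n→19,y→19,8→19 20:n→19,y→20,8→19 21:n→21,y→20,8→25 22:n→22,y→20,8→19 23:n→23,y→19,8→19 24:n→19,y→20,8→20 25:n→15,y→20,8→22 (ε-aug+det+¬).
'nny8': |S_i|=[36, 32, 18, 8, 2] end={s2,s27} — reject; 4/4 single-dels accept.
'y8y8': N↓-sim [36, 27, 16, 6, 2] end={s2,s27} rej; 4/4 del acc.
'y888': |S_i|=[36, 27, 16, 9, 2] end={s2,s27} rej; 4/4 single-dels accept.
'8nyn': |S_i|=[36, 26, 15, 6, 2] end={s2,s27} — reject; 4/4 del acc.
'y8nn8': |S_i|=[36, 27, 16, 7, 6, 2] end={s2,s27} rej; 5/5 deletions ∈↓L.
'y8n8y': run [36, 27, 16, 7, 3, 2] end={s2,s27} ∉↓L; 5/5 deletions ∈↓L.
6 words, ⪯-incomp.


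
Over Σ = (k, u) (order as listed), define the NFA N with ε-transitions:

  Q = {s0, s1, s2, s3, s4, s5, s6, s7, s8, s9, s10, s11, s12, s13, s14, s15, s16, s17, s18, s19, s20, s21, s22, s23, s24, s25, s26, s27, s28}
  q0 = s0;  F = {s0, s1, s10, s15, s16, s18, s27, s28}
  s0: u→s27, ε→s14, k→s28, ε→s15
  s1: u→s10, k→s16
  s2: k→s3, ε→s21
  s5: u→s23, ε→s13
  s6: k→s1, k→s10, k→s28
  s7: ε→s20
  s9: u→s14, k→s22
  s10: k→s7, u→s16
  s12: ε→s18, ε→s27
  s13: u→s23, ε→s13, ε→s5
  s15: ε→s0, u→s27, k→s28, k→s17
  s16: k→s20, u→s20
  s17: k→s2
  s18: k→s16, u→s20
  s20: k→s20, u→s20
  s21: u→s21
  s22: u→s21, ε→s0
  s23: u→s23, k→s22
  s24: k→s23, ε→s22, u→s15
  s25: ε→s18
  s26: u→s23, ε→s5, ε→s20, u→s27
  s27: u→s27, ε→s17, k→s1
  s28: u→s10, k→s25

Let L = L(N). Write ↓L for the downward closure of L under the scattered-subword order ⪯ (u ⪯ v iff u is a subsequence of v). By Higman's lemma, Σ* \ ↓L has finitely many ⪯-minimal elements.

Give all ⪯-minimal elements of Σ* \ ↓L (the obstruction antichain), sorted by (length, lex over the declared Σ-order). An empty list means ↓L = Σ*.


Antichain: [kku, kuk, kkkk, kuuu, ukkk].

|Q|=29, |F|=8, |δ|=52 (16 ε).
min D↑ (8 st, q0=0, F={7}): 0:k→1,u→2 1:k→3,u→4 2:k→5,u→2 3:k→6,u→7 4:k→7,u→6 5:k→6,u→4 6:k→7,u→7 7:k→7,u→7.
'kku': N↓-sim [16, 12, 8, 2] end={s20,s21} ∉↓L; 3/3 del acc.
'kuk': N↓-sim [16, 12, 5, 2] end={s20,s7} — reject; 3/3 deletions ∈↓L.
'kkkk': |S_i|=[16, 12, 8, 3, 1] end={s20} — reject; 4/4 deletions ∈↓L.
'kuuu': N↓-sim [16, 12, 5, 3, 2] end={s20,s21} rej; 4/4 deletions ∈↓L.
'ukkk': |S_i|=[16, 10, 8, 4, 1] end={s20} ∉↓L; 4/4 deletions ∈↓L.
5 obstructions.


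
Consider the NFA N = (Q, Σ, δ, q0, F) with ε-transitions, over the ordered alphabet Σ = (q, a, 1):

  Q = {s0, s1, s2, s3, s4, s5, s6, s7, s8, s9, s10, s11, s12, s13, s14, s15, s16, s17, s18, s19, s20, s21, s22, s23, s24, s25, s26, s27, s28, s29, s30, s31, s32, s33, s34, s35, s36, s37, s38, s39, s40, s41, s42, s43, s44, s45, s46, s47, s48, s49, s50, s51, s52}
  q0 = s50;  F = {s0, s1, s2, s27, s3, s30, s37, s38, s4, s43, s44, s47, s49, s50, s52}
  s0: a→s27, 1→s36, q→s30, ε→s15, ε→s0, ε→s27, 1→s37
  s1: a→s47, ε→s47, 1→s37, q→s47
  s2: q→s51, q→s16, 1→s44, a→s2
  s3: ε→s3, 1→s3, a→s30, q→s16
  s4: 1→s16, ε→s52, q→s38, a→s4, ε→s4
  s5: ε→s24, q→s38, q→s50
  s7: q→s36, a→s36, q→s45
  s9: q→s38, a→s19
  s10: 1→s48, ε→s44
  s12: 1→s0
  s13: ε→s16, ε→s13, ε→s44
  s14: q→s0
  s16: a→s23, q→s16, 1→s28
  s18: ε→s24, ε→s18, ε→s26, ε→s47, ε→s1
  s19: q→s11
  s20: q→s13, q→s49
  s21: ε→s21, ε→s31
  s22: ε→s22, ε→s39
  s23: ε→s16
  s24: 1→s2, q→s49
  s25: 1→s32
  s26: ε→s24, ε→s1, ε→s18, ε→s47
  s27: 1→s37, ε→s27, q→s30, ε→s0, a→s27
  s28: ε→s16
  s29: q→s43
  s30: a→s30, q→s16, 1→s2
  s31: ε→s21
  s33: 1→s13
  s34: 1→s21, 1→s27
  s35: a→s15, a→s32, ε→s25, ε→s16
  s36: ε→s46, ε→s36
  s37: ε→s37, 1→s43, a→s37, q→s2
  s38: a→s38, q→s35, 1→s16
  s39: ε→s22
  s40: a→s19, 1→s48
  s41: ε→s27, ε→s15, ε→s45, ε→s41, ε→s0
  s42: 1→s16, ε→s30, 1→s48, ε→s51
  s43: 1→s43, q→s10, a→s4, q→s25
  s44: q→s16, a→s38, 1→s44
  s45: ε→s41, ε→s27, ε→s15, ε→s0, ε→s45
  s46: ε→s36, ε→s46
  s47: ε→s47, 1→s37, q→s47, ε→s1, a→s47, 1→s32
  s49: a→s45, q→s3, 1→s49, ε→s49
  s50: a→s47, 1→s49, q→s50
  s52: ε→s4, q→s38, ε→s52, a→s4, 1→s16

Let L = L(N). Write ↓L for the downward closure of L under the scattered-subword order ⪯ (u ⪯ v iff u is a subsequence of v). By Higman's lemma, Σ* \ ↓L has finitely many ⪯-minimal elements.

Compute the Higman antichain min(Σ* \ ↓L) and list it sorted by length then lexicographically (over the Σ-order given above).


min(Σ*\↓L) = [1qq, a11a1].

|Q|=53, |F|=15, |δ|=133 (55 ε).
min D↑ (13 st, q0=0, F={8}): 0:q→0,a→1,1→2 1:q→1,a→1,1→3 2:q→4,a→5,1→2 3:q→6,a→3,1→7 4:q→8,a→9,1→4 5:q→9,a→5,1→3 6:q→8,a→6,1→10 7:q→10,a→11,1→7 8:q→8,a→8,1→8 9:q→8,a→9,1→6 10:q→8,a→12,1→10 11:q→12,a→11,1→8 12:q→8,a→12,1→8 (ε-aug+det+¬).
'1qq': N↓-sim [29, 26, 15, 8] end={s15,s16,s23,s25,s28,s32,s35,s51} — reject; 3/3 del acc.
'a11a1': run [29, 26, 19, 14, 10, 4] end={s16,s23,s28,s32} ∉↓L; 5/5 single-dels accept.
2 words, ⪯-incomp.


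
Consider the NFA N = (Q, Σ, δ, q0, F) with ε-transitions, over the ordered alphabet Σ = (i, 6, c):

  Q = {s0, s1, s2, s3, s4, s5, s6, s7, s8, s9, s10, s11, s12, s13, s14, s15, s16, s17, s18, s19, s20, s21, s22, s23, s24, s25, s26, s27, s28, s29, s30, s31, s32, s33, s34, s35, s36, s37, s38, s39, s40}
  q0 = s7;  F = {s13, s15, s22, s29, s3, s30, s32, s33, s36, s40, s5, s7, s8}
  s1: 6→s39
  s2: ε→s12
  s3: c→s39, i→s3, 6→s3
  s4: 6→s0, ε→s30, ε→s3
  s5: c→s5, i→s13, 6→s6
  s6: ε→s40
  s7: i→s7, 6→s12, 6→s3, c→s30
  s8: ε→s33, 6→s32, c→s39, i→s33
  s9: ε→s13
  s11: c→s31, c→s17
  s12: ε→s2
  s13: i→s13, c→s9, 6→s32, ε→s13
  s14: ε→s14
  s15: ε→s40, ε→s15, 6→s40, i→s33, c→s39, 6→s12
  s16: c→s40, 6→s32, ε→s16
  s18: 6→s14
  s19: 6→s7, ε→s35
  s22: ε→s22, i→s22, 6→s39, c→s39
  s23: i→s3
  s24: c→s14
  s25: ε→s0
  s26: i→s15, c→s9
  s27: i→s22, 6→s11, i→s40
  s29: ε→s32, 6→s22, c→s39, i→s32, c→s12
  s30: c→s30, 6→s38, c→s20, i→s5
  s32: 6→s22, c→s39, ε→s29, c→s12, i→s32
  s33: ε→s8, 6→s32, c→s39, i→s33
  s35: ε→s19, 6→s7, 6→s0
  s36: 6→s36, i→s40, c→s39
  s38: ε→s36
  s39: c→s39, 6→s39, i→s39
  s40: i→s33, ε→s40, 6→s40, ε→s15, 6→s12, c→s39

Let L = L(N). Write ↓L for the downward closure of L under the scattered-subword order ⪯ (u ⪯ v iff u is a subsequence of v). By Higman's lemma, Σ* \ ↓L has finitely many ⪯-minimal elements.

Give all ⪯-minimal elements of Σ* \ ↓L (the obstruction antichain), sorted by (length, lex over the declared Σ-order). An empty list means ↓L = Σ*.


min(Σ*\↓L) = [6c, cii666].

|Q|=41, |F|=13, |δ|=87 (22 ε).
min D↑ (11 st, q0=0, F={3}): 0:i→0,6→1,c→2 1:i→1,6→1,c→3 2:i→4,6→5,c→2 3:i→3,6→3,c→3 4:i→6,6→7,c→4 5:i→7,6→5,c→3 6:i→6,6→8,c→6 7:i→9,6→7,c→3 8:i→8,6→10,c→3 9:i→9,6→8,c→3 10:i→10,6→3,c→3 [Hopcroft].
'6c': run [20, 14, 3] end={s12,s2,s39} — reject; 2/2 single-dels accept.
'cii666': |S_i|=[20, 18, 14, 10, 6, 2, 1] end={s39} ∉↓L; 6/6 del acc.
2 minimals (antichain).


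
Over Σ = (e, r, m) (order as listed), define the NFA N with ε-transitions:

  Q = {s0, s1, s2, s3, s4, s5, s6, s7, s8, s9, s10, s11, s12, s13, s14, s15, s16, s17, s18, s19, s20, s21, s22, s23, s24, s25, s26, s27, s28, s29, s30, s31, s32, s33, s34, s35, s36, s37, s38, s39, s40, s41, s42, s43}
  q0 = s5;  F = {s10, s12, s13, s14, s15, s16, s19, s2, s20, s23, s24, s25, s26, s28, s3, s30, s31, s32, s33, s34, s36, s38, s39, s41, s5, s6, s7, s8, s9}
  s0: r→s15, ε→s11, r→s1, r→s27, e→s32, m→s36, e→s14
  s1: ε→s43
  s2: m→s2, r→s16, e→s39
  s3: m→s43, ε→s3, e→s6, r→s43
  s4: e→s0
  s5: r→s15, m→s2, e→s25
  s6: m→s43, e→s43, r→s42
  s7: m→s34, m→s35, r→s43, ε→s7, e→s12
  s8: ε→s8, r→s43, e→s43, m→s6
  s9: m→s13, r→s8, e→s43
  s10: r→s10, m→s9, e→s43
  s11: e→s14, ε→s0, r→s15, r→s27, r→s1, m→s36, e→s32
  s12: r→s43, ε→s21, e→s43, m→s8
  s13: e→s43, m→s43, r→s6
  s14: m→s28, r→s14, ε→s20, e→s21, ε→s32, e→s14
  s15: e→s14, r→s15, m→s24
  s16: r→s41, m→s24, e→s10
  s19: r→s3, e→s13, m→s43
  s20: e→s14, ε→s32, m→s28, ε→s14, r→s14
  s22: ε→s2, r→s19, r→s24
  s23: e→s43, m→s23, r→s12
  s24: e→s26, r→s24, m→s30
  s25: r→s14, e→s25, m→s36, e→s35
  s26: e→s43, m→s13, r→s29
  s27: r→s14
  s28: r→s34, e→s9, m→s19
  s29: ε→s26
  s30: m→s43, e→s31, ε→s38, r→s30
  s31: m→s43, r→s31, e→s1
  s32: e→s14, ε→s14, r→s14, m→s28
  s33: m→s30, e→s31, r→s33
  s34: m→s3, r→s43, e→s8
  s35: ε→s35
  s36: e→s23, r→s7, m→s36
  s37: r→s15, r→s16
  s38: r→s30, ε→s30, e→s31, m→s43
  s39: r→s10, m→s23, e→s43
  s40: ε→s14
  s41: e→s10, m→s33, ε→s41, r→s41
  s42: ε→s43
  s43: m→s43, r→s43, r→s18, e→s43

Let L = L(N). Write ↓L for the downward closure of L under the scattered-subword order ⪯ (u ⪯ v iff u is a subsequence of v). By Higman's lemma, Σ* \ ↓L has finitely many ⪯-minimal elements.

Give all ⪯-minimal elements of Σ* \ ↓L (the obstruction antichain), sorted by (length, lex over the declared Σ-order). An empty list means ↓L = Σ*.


|Q|=44, |F|=29, |δ|=132 (20 ε).
min D↑ (27 st, q0=0, F={14}): 0:e→1,r→2,m→3 1:e→1,r→4,m→5 2:e→4,r→2,m→6 3:e→7,r→8,m→3 4:e→4,r→4,m→9 5:e→10,r→11,m→5 6:e→12,r→6,m→13 7:e→14,r→15,m→10 8:e→15,r→16,m→6 9:e→17,r→18,m→19 10:e→14,r→20,m→10 11:e→20,r→14,m→18 12:e→14,r→12,m→21 13:e→22,r→13,m→14 14:e→14,r→14,m→14 15:e→14,r→15,m→17 16:e→15,r→16,m→23 17:e→14,r→24,m→21 18:e→24,r→14,m→25 19:e→21,r→25,m→14 20:e→14,r→14,m→24 21:e→14,r→26,m→14 22:e→14,r→22,m→14 23:e→22,r→23,m→13 24:e→14,r→14,m→26 25:e→26,r→14,m→14 26:e→14,r→14,m→14.
'mee': run [36, 30, 16, 3] end={s1,s18,s43} ∉↓L; 3/3 del acc.
'emrr': N↓-sim [36, 27, 17, 11, 3] end={s18,s42,s43} ∉↓L; 4/4 del acc.
'rmmm': N↓-sim [36, 30, 20, 11, 2] end={s18,s43} rej; 4/4 deletions ∈↓L.
'mrrmem': run [36, 30, 24, 17, 12, 4, 2] end={s18,s43} ∉↓L; 6/6 del acc.
4 words, ⪯-incomp.

A = [mee, emrr, rmmm, mrrmem].
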